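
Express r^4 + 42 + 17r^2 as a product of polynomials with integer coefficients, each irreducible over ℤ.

Substitute u = r^2 to get a quadratic in u, then factor.
r^2 + 14 is irreducible over ℤ (always positive, so no real roots).
r^2 + 3 is irreducible over ℤ (always positive, so no real roots).

(r^2 + 14)(r^2 + 3)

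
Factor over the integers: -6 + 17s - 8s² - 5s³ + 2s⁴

Trying the rational-root candidates, s = -2 is a root, so (s + 2) divides it; the quotient is 2s³ - 9s² + 10s - 3.
Next, s = 1/2 is a root, giving the factor (2s - 1) and quotient s² - 4s + 3.
The remaining quadratic factors as (s - 1)(s - 3).

(2s - 1)(s + 2)(s - 1)(s - 3)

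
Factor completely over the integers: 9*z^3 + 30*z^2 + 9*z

3*z*(3*z + 1)*(z + 3)

Pull out the common factor 3*z, then factor the remaining trinomial.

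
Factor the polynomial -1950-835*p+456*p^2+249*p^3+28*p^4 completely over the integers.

By the rational root theorem, p = -5 is a root, so (p+5) divides it; the quotient is 28*p^3+109*p^2-89*p-390.
Then p = -2 is a root, so (p+2) is a factor; dividing leaves 28*p^2+53*p-195.
The remaining quadratic factors as (7*p-13)(4*p+15).

(4*p+15)*(7*p-13)*(p+2)*(p+5)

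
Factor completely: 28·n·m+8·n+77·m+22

(4·n+11)·(7·m+2)

Group as (28·n·m+8·n) + (77·m+22) = 4·n·(7·m+2) + 11·(7·m+2).
Both groups share the factor (7·m+2).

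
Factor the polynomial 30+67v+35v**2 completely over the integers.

(5v+6)(7v+5)

Need a pair with product 35·30 = 1050 and sum 67: that's 42 and 25.
Split the middle term: 35v**2+42v + 25v+30 = 7v(5v+6) + 5(5v+6).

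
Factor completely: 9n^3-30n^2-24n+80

Group as (9n^3-24n) + (-30n^2+80) = 3n(3n^2-8) - 10(3n^2-8).
Both groups share the factor (3n^2-8).

(3n-10)(3n^2-8)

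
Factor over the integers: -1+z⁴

(z+1)*(z-1)*(z²+1)

Difference of squares twice: with A = z and B = 1, A⁴ − B⁴ = (A² − B²)(A² + B²), and A² − B² factors again.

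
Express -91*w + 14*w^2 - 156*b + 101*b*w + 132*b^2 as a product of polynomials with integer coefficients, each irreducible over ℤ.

Group: 11*b*(12*b + 7*w) + (2*w - 13)*(12*b + 7*w); both groups contain (12*b + 7*w).

(11*b + 2*w - 13)*(12*b + 7*w)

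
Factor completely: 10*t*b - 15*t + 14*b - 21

(2*b - 3)*(5*t + 7)

Group as (10*t*b - 15*t) + (14*b - 21) = 5*t*(2*b - 3) + 7*(2*b - 3).
Both groups share the factor (2*b - 3).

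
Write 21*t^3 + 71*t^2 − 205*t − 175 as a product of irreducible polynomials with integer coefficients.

Testing divisors of the constant over divisors of the leading coefficient, t = −5/7 is a root, so (7*t + 5) divides it; the quotient is 3*t^2 + 8*t − 35.
The remaining quadratic factors as (t + 5)(3*t − 7).

(3*t − 7)*(7*t + 5)*(t + 5)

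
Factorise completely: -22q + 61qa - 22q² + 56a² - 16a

-(2q - 7a + 2)(11q + 8a)

Group: -2q(11q + 8a) + (7a - 2)(11q + 8a); both groups contain (11q + 8a).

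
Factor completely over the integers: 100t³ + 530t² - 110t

Pull out the common factor 10t, then factor the remaining trinomial.

10t(2t + 11)(5t - 1)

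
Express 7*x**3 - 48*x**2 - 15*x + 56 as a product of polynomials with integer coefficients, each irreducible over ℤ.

(7*x + 8)*(x - 1)*(x - 7)

Trying the rational-root candidates, x = -8/7 is a root, so (7*x + 8) is a factor; dividing leaves x**2 - 8*x + 7.
The remaining quadratic factors as (x - 7)(x - 1).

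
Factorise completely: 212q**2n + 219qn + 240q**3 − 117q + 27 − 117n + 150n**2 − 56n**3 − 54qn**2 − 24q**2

Group: 5q(48q**2 + 4qn + 24q − 14n**2 + 27n − 9) + (4n − 3)(48q**2 + 4qn + 24q − 14n**2 + 27n − 9); both groups contain (48q**2 + 4qn + 24q − 14n**2 + 27n − 9), so (5q + 4n − 3) is a factor with cofactor 48q**2 + 4qn + 24q − 14n**2 + 27n − 9.
The cofactor groups again: 48q**2 + 4qn + 24q − 14n**2 + 27n − 9 = 12q(4q − 2n + 3) + (7n − 3)(4q − 2n + 3); both groups contain (4q − 2n + 3), giving (12q + 7n − 3)(4q − 2n + 3).

(4q − 2n + 3)(5q + 4n − 3)(12q + 7n − 3)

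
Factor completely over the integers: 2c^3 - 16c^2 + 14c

Pull out the common factor 2c, then factor the remaining trinomial.

2c(c - 1)(c - 7)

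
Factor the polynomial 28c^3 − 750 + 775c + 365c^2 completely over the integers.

(4c + 15)(7c − 5)(c + 10)

Trying the rational-root candidates, c = −15/4 is a root, giving the factor (4c + 15) and quotient 7c^2 + 65c − 50.
The remaining quadratic factors as (c + 10)(7c − 5).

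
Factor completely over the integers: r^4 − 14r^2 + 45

Substitute u = r^2 to get a quadratic in u, then factor.
r^2 − 9 is a difference of squares.
r^2 − 5 is irreducible over ℤ (5 is not a perfect square).

(r + 3)(r − 3)(r^2 − 5)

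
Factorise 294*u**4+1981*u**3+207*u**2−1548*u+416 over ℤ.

Testing divisors of the constant over divisors of the leading coefficient, u = −13/2 is a root, giving the factor (2*u+13) and quotient 147*u**3+35*u**2−124*u+32.
Then u = 4/7 is a root, so (7*u−4) is a factor; dividing leaves 21*u**2+17*u−8.
The remaining quadratic factors as (3*u−1)(7*u+8).

(2*u+13)*(3*u−1)*(7*u+8)*(7*u−4)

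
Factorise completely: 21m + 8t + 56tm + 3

Group as (56tm + 8t) + (21m + 3) = 8t(7m + 1) + 3(7m + 1).
Both groups share the factor (7m + 1).

(7m + 1)(8t + 3)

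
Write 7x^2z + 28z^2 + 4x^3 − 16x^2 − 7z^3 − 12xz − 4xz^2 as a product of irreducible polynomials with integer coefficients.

(4x + 7z)(x + z − 4)(x − z)

Group: x(4x^2 + 3xz − 7z^2) + (z − 4)(4x^2 + 3xz − 7z^2); both groups contain (4x^2 + 3xz − 7z^2), so (x + z − 4) is a factor with cofactor 4x^2 + 3xz − 7z^2.
The cofactor groups again: 4x^2 + 3xz − 7z^2 = 4x(x − z) + 7z(x − z); both groups contain (x − z), giving (4x + 7z)(x − z).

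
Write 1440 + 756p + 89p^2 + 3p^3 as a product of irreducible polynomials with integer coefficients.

(3p + 8)(p + 12)(p + 15)

By the rational root theorem, p = −8/3 is a root, so (3p + 8) is a factor; dividing leaves p^2 + 27p + 180.
The remaining quadratic factors as (p + 12)(p + 15).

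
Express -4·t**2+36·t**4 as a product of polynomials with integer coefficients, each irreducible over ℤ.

4·t**2·(3·t+1)·(3·t-1)

Every term has a factor of 4·t**2. Then 9·t**2-1 = (3·t)² − (1)².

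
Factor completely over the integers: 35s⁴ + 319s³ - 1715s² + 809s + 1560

(5s - 8)(7s + 5)(s + 13)(s - 3)

Trying the rational-root candidates, s = -5/7 is a root, so (7s + 5) divides it; the quotient is 5s³ + 42s² - 275s + 312.
Continuing, s = 3 is a root, so (s - 3) divides it; the quotient is 5s² + 57s - 104.
The remaining quadratic factors as (5s - 8)(s + 13).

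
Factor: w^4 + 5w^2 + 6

Substitute u = w^2 to get a quadratic in u, then factor.
w^2 + 3 is irreducible over ℤ (always positive, so no real roots).
w^2 + 2 is irreducible over ℤ (always positive, so no real roots).

(w^2 + 2)(w^2 + 3)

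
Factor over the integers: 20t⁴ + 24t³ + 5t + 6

(5t + 6)(4t³ + 1)

Group as (20t⁴ + 5t) + (24t³ + 6) = 5t(4t³ + 1) + 6(4t³ + 1).
Both groups share the factor (4t³ + 1).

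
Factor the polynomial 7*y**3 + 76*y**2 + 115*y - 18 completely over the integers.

Trying the rational-root candidates, y = -2 is a root, so (y + 2) is a factor; dividing leaves 7*y**2 + 62*y - 9.
The remaining quadratic factors as (7*y - 1)(y + 9).

(7*y - 1)*(y + 2)*(y + 9)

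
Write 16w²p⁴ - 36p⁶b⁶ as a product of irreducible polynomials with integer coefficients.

4p⁴(2w - 3pb³)(2w + 3pb³)

Every term has a factor of 4p⁴; factoring it out leaves 4w² - 9p²b⁶.
Recognize a difference of squares with the parts 2w and 3pb³.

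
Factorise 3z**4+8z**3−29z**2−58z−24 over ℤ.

(3z+2)(z+1)(z+4)(z−3)

By the rational root theorem, z = 3 is a root, so (z−3) divides it; the quotient is 3z**3+17z**2+22z+8.
Then z = −1 is a root, giving the factor (z+1) and quotient 3z**2+14z+8.
The remaining quadratic factors as (3z+2)(z+4).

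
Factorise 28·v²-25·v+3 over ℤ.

Need a pair with product 28·3 = 84 and sum -25: that's -4 and -21.
Split the middle term: 28·v²-4·v - 21·v+3 = 4·v·(7·v-1) - 3·(7·v-1).

(4·v-3)·(7·v-1)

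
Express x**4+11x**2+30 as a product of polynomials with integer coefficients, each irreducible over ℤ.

Substitute u = x**2 to get a quadratic in u, then factor.
x**2+5 is irreducible over ℤ (always positive, so no real roots).
x**2+6 is irreducible over ℤ (always positive, so no real roots).

(x**2+5)(x**2+6)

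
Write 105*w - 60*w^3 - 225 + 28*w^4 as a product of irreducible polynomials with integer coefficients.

Group as (28*w^4 + 105*w) + (-60*w^3 - 225) = 7*w*(4*w^3 + 15) - 15*(4*w^3 + 15).
Both groups share the factor (4*w^3 + 15).

(7*w - 15)*(4*w^3 + 15)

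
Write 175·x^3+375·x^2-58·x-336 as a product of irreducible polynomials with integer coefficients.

(5·x+7)·(5·x+8)·(7·x-6)

Among the possible rational roots, x = 6/7 is a root, so (7·x-6) is a factor; dividing leaves 25·x^2+75·x+56.
The remaining quadratic factors as (5·x+8)(5·x+7).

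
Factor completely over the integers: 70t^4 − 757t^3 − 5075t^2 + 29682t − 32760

(2t + 15)(5t − 13)(7t − 12)(t − 14)

Testing divisors of the constant over divisors of the leading coefficient, t = −15/2 is a root, so (2t + 15) divides it; the quotient is 35t^3 − 641t^2 + 2270t − 2184.
Next, t = 12/7 is a root, giving the factor (7t − 12) and quotient 5t^2 − 83t + 182.
The remaining quadratic factors as (5t − 13)(t − 14).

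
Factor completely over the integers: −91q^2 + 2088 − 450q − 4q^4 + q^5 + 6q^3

(q + 4)(q − 3)(q − 6)(q^2 + q + 29)

Trying the rational-root candidates, q = −4 is a root, giving the factor (q + 4) and quotient q^4 − 8q^3 + 38q^2 − 243q + 522.
Continuing, q = 6 is a root, giving the factor (q − 6) and quotient q^3 − 2q^2 + 26q − 87.
Then q = 3 is a root, giving the factor (q − 3) and quotient q^2 + q + 29.
The quadratic q^2 + q + 29 has discriminant −115 < 0 and is irreducible over ℤ.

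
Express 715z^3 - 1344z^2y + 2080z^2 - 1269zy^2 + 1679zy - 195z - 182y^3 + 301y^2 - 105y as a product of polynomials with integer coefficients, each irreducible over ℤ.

(5z - 13y + 15)(11z + 2y - 1)(13z + 7y)

Group: 5z(143z^2 + 103zy - 13z + 14y^2 - 7y) + (-13y + 15)(143z^2 + 103zy - 13z + 14y^2 - 7y); both groups contain (143z^2 + 103zy - 13z + 14y^2 - 7y), so (5z - 13y + 15) is a factor with cofactor 143z^2 + 103zy - 13z + 14y^2 - 7y.
The cofactor groups again: 143z^2 + 103zy - 13z + 14y^2 - 7y = 13z(11z + 2y - 1) + 7y(11z + 2y - 1); both groups contain (11z + 2y - 1), giving (13z + 7y)(11z + 2y - 1).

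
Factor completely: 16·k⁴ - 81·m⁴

(2·k + 3·m)·(2·k - 3·m)·(4·k² + 9·m²)

Write as (4·k²)² − (9·m²)², then factor 4·k² - 9·m² once more.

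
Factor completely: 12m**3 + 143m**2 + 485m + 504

(3m + 8)(4m + 9)(m + 7)

Trying the rational-root candidates, m = −9/4 is a root, giving the factor (4m + 9) and quotient 3m**2 + 29m + 56.
The remaining quadratic factors as (m + 7)(3m + 8).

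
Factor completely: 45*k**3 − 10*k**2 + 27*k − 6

(9*k − 2)*(5*k**2 + 3)

Group as (45*k**3 + 27*k) + (−10*k**2 − 6) = 9*k*(5*k**2 + 3) − 2*(5*k**2 + 3).
Both groups share the factor (5*k**2 + 3).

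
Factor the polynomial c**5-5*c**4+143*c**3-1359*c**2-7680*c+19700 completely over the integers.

By the rational root theorem, c = -5 is a root, so (c+5) is a factor; dividing leaves c**4-10*c**3+193*c**2-2324*c+3940.
Next, c = 10 is a root, giving the factor (c-10) and quotient c**3+193*c-394.
Continuing, c = 2 is a root, so (c-2) divides it; the quotient is c**2+2*c+197.
The quadratic c**2+2*c+197 has discriminant -784 < 0 and is irreducible over ℤ.

(c+5)*(c-10)*(c-2)*(c**2+2*c+197)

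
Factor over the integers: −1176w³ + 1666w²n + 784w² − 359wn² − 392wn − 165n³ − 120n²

Group: 7w(−168w² + 118wn + 112w + 33n² + 24n) − 5n(−168w² + 118wn + 112w + 33n² + 24n); both groups contain (−168w² + 118wn + 112w + 33n² + 24n), so (7w − 5n) is a factor with cofactor −168w² + 118wn + 112w + 33n² + 24n.
The cofactor groups again: −168w² + 118wn + 112w + 33n² + 24n = −14w(12w − 11n − 8) − 3n(12w − 11n − 8); both groups contain (12w − 11n − 8), giving −(14w + 3n)(12w − 11n − 8).

−(12w − 11n − 8)(7w − 5n)(14w + 3n)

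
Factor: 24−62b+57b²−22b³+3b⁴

(3b−4)(b−1)(b−2)(b−3)

Among the possible rational roots, b = 1 is a root, so (b−1) is a factor; dividing leaves 3b³−19b²+38b−24.
Next, b = 2 is a root, giving the factor (b−2) and quotient 3b²−13b+12.
The remaining quadratic factors as (3b−4)(b−3).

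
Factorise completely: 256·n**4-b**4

(4·n-b)·(4·n+b)·(16·n**2+b**2)

(4·n)⁴ − (b)⁴ = ((4·n)² − (b)²)((4·n)² + (b)²); the first factor splits again, the second (16·n**2+b**2) is irreducible.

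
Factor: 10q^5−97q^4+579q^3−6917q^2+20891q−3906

Testing divisors of the constant over divisors of the leading coefficient, q = 9 is a root, so (q−9) divides it; the quotient is 10q^4−7q^3+516q^2−2273q+434.
Then q = 7/2 is a root, so (2q−7) is a factor; dividing leaves 5q^3+14q^2+307q−62.
Then q = 1/5 is a root, so (5q−1) is a factor; dividing leaves q^2+3q+62.
The quadratic q^2+3q+62 has discriminant −239 < 0 and is irreducible over ℤ.

(2q−7)(5q−1)(q−9)(q^2+3q+62)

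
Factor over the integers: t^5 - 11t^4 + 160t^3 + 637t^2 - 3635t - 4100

Testing divisors of the constant over divisors of the leading coefficient, t = -5 is a root, so (t + 5) is a factor; dividing leaves t^4 - 16t^3 + 240t^2 - 563t - 820.
Next, t = -1 is a root, so (t + 1) divides it; the quotient is t^3 - 17t^2 + 257t - 820.
Then t = 4 is a root, so (t - 4) divides it; the quotient is t^2 - 13t + 205.
The quadratic t^2 - 13t + 205 has discriminant -651 < 0 and is irreducible over ℤ.

(t + 1)(t + 5)(t - 4)(t^2 - 13t + 205)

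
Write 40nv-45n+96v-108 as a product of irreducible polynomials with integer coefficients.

(5n+12)(8v-9)

Group as (40nv-45n) + (96v-108) = 5n(8v-9) + 12(8v-9).
Both groups share the factor (8v-9).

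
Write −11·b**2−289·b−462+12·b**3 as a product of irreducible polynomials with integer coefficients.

(3·b+7)·(4·b+11)·(b−6)

By the rational root theorem, b = 6 is a root, so (b−6) divides it; the quotient is 12·b**2+61·b+77.
The remaining quadratic factors as (3·b+7)(4·b+11).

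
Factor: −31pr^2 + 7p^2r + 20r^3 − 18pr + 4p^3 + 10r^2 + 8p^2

Group: p(4p^2 − 9pr + 5r^2) + (4r + 2)(4p^2 − 9pr + 5r^2); both groups contain (4p^2 − 9pr + 5r^2), so (p + 4r + 2) is a factor with cofactor 4p^2 − 9pr + 5r^2.
The cofactor groups again: 4p^2 − 9pr + 5r^2 = 4p(p − r) − 5r(p − r); both groups contain (p − r), giving (4p − 5r)(p − r).

(4p − 5r)(p + 4r + 2)(p − r)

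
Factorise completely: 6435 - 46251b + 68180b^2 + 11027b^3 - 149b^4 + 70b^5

(2b + 11)(5b - 1)(7b - 3)(b^2 - 7b + 195)

By the rational root theorem, b = 3/7 is a root, so (7b - 3) divides it; the quotient is 10b^4 - 17b^3 + 1568b^2 + 10412b - 2145.
Then b = -11/2 is a root, giving the factor (2b + 11) and quotient 5b^3 - 36b^2 + 982b - 195.
Continuing, b = 1/5 is a root, so (5b - 1) is a factor; dividing leaves b^2 - 7b + 195.
The quadratic b^2 - 7b + 195 has discriminant -731 < 0 and is irreducible over ℤ.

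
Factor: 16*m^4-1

Write as (4*m^2)² − (1)², then factor 4*m^2-1 once more.

(2*m+1)*(2*m-1)*(4*m^2+1)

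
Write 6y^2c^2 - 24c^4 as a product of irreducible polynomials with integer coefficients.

6c^2(y - 2c)(y + 2c)

Pull out the common factor 6c^2; y^2 - 4c^2 is a difference of squares.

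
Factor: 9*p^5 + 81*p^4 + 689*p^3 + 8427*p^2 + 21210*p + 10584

Trying the rational-root candidates, p = -7/3 is a root, so (3*p + 7) divides it; the quotient is 3*p^4 + 20*p^3 + 183*p^2 + 2382*p + 1512.
Continuing, p = -2/3 is a root, so (3*p + 2) is a factor; dividing leaves p^3 + 6*p^2 + 57*p + 756.
Next, p = -9 is a root, giving the factor (p + 9) and quotient p^2 - 3*p + 84.
The quadratic p^2 - 3*p + 84 has discriminant -327 < 0 and is irreducible over ℤ.

(3*p + 2)*(3*p + 7)*(p + 9)*(p^2 - 3*p + 84)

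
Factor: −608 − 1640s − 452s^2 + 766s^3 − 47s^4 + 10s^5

(2s + 1)(5s + 4)(s − 2)(s^2 − 4s + 76)

Testing divisors of the constant over divisors of the leading coefficient, s = 2 is a root, giving the factor (s − 2) and quotient 10s^4 − 27s^3 + 712s^2 + 972s + 304.
Then s = −4/5 is a root, giving the factor (5s + 4) and quotient 2s^3 − 7s^2 + 148s + 76.
Continuing, s = −1/2 is a root, giving the factor (2s + 1) and quotient s^2 − 4s + 76.
The quadratic s^2 − 4s + 76 has discriminant −288 < 0 and is irreducible over ℤ.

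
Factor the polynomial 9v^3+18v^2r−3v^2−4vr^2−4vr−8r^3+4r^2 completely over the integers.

Group: 3v(3v^2+4vr−4r^2) + (2r−1)(3v^2+4vr−4r^2); both groups contain (3v^2+4vr−4r^2), so (3v+2r−1) is a factor with cofactor 3v^2+4vr−4r^2.
The cofactor groups again: 3v^2+4vr−4r^2 = 3v(v+2r) − 2r(v+2r); both groups contain (v+2r), giving (3v−2r)(v+2r).

(3v−2r)(3v+2r−1)(v+2r)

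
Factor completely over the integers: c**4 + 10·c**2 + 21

(c**2 + 3)·(c**2 + 7)

Substitute u = c**2 to get a quadratic in u, then factor.
c**2 + 7 is irreducible over ℤ (always positive, so no real roots).
c**2 + 3 is irreducible over ℤ (always positive, so no real roots).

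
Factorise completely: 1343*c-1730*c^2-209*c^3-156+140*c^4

Trying the rational-root candidates, c = 4 is a root, so (c-4) is a factor; dividing leaves 140*c^3+351*c^2-326*c+39.
Then c = 3/5 is a root, so (5*c-3) divides it; the quotient is 28*c^2+87*c-13.
The remaining quadratic factors as (4*c+13)(7*c-1).

(4*c+13)*(5*c-3)*(7*c-1)*(c-4)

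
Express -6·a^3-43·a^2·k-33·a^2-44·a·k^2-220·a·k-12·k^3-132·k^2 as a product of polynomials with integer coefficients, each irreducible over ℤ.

-(2·a+k+11)·(3·a+2·k)·(a+6·k)

Group: a·(-6·a^2-7·a·k-33·a-2·k^2-22·k) + 6·k·(-6·a^2-7·a·k-33·a-2·k^2-22·k); both groups contain (-6·a^2-7·a·k-33·a-2·k^2-22·k), so (a+6·k) is a factor with cofactor -6·a^2-7·a·k-33·a-2·k^2-22·k.
The cofactor groups again: -6·a^2-7·a·k-33·a-2·k^2-22·k = -2·a·(3·a+2·k) + (-k-11)·(3·a+2·k); both groups contain (3·a+2·k), giving -(2·a+k+11)·(3·a+2·k).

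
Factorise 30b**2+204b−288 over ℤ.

6(5b−6)(b+8)

Pull out the common factor 6, then factor the remaining trinomial.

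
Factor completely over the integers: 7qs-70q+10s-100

(7q+10)(s-10)

Group as (7qs-70q) + (10s-100) = 7q(s-10) + 10(s-10).
Both groups share the factor (s-10).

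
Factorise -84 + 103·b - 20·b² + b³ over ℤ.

(b - 1)·(b - 12)·(b - 7)

Trying the rational-root candidates, b = 12 is a root, so (b - 12) is a factor; dividing leaves b² - 8·b + 7.
The remaining quadratic factors as (b - 1)(b - 7).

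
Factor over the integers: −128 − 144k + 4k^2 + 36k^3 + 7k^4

Among the possible rational roots, k = −2 is a root, so (k + 2) is a factor; dividing leaves 7k^3 + 22k^2 − 40k − 64.
Continuing, k = 2 is a root, so (k − 2) is a factor; dividing leaves 7k^2 + 36k + 32.
The remaining quadratic factors as (7k + 8)(k + 4).

(7k + 8)(k + 2)(k + 4)(k − 2)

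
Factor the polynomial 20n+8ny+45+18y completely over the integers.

Group as (8ny+20n) + (18y+45) = 4n(2y+5) + 9(2y+5).
Both groups share the factor (2y+5).

(2y+5)(4n+9)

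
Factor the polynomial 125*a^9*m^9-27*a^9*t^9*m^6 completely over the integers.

-a^9*m^6*(3*t^3-5*m)*(9*t^6+15*t^3*m+25*m^2)

Every term has a factor of a^9*m^6; factoring it out leaves -27*t^9+125*m^3.
Recognize a difference of cubes with the parts 5*m and 3*t^3.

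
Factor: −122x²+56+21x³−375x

(3x+7)(7x−1)(x−8)

Trying the rational-root candidates, x = 1/7 is a root, so (7x−1) divides it; the quotient is 3x²−17x−56.
The remaining quadratic factors as (3x+7)(x−8).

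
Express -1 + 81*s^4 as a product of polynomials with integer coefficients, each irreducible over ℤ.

(3*s + 1)*(3*s - 1)*(9*s^2 + 1)

Difference of squares twice: with A = 3*s and B = 1, A⁴ − B⁴ = (A² − B²)(A² + B²), and A² − B² factors again.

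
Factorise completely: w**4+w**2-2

Substitute u = w**2 to get a quadratic in u, then factor.
w**2+2 is irreducible over ℤ (always positive, so no real roots).
w**2-1 is a difference of squares.

(w+1)(w-1)(w**2+2)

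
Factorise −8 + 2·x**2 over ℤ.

Pull out the common factor 2; x**2 − 4 is a difference of squares.

2·(x + 2)·(x − 2)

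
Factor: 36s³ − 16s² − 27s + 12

Group as (36s³ − 27s) + (−16s² + 12) = 9s(4s² − 3) − 4(4s² − 3).
Both groups share the factor (4s² − 3).

(9s − 4)(4s² − 3)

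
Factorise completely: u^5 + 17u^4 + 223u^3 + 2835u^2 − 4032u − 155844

(u + 13)(u + 9)(u − 6)(u^2 + u + 222)

By the rational root theorem, u = −13 is a root, so (u + 13) is a factor; dividing leaves u^4 + 4u^3 + 171u^2 + 612u − 11988.
Continuing, u = −9 is a root, giving the factor (u + 9) and quotient u^3 − 5u^2 + 216u − 1332.
Continuing, u = 6 is a root, giving the factor (u − 6) and quotient u^2 + u + 222.
The quadratic u^2 + u + 222 has discriminant −887 < 0 and is irreducible over ℤ.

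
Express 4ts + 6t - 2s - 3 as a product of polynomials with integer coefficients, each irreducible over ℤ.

(2s + 3)(2t - 1)

Group as (4ts + 6t) + (-2s - 3) = 2t(2s + 3) - (2s + 3).
Both groups share the factor (2s + 3).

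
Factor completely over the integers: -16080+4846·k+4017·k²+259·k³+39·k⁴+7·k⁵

(7·k-10)·(k+3)·(k+8)·(k²-4·k+67)

By the rational root theorem, k = 10/7 is a root, so (7·k-10) is a factor; dividing leaves k⁴+7·k³+47·k²+641·k+1608.
Then k = -8 is a root, so (k+8) divides it; the quotient is k³-k²+55·k+201.
Continuing, k = -3 is a root, so (k+3) divides it; the quotient is k²-4·k+67.
The quadratic k²-4·k+67 has discriminant -252 < 0 and is irreducible over ℤ.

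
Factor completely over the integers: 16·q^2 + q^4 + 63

Substitute u = q^2 to get a quadratic in u, then factor.
q^2 + 7 is irreducible over ℤ (always positive, so no real roots).
q^2 + 9 is irreducible over ℤ (sum of squares).

(q^2 + 7)·(q^2 + 9)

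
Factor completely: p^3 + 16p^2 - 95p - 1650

Testing divisors of the constant over divisors of the leading coefficient, p = -11 is a root, so (p + 11) divides it; the quotient is p^2 + 5p - 150.
The remaining quadratic factors as (p + 15)(p - 10).

(p + 11)(p + 15)(p - 10)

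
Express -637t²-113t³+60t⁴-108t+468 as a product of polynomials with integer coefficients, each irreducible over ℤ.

(3t-13)(4t-3)(5t+6)(t+2)

Testing divisors of the constant over divisors of the leading coefficient, t = 13/3 is a root, giving the factor (3t-13) and quotient 20t³+49t²-36.
Then t = -2 is a root, giving the factor (t+2) and quotient 20t²+9t-18.
The remaining quadratic factors as (5t+6)(4t-3).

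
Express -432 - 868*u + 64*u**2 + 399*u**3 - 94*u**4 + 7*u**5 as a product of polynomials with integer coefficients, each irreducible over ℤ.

(7*u + 4)*(u + 1)*(u - 2)*(u**2 - 13*u + 54)

Testing divisors of the constant over divisors of the leading coefficient, u = -4/7 is a root, so (7*u + 4) is a factor; dividing leaves u**4 - 14*u**3 + 65*u**2 - 28*u - 108.
Then u = 2 is a root, so (u - 2) is a factor; dividing leaves u**3 - 12*u**2 + 41*u + 54.
Then u = -1 is a root, so (u + 1) is a factor; dividing leaves u**2 - 13*u + 54.
The quadratic u**2 - 13*u + 54 has discriminant -47 < 0 and is irreducible over ℤ.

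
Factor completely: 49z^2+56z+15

(7z+3)(7z+5)

Need a pair with product 49·15 = 735 and sum 56: that's 35 and 21.
Split the middle term: 49z^2+35z + 21z+15 = 7z(7z+5) + 3(7z+5).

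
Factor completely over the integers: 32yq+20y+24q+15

Group as (32yq+20y) + (24q+15) = 4y(8q+5) + 3(8q+5).
Both groups share the factor (8q+5).

(4y+3)(8q+5)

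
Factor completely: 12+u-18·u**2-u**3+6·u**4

By the rational root theorem, u = 1 is a root, so (u-1) divides it; the quotient is 6·u**3+5·u**2-13·u-12.
Continuing, u = 3/2 is a root, so (2·u-3) divides it; the quotient is 3·u**2+7·u+4.
The remaining quadratic factors as (u+1)(3·u+4).

(2·u-3)·(3·u+4)·(u+1)·(u-1)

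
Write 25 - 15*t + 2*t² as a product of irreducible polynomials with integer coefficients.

Need a pair with product 2·25 = 50 and sum -15: that's -10 and -5.
Split the middle term: 2*t² - 10*t - 5*t + 25 = 2*t*(t - 5) - 5*(t - 5).

(2*t - 5)*(t - 5)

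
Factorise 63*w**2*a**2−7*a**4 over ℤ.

7*a**2*(3*w−a)*(3*w+a)

Pull out the common factor 7*a**2; 9*w**2−a**2 is a difference of squares.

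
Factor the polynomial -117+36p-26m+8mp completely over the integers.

(2m+9)(4p-13)

Group as (8mp-26m) + (36p-117) = 2m(4p-13) + 9(4p-13).
Both groups share the factor (4p-13).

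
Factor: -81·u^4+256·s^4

(4·s+3·u)·(4·s-3·u)·(16·s^2+9·u^2)

Difference of squares twice: with A = 4·s and B = 3·u, A⁴ − B⁴ = (A² − B²)(A² + B²), and A² − B² factors again.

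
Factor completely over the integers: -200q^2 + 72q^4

Pull out the common factor 8q^2; 9q^2 - 25 is a difference of squares.

8q^2(3q + 5)(3q - 5)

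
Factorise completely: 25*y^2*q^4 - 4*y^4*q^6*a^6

Every term has a factor of y^2*q^4; factoring it out leaves -4*y^2*q^2*a^6 + 25.
Recognize a difference of squares with the parts 5 and 2*y*q*a^3.

-q^4*y^2*(2*y*q*a^3 + 5)*(2*y*q*a^3 - 5)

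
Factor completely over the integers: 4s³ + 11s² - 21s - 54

(4s - 9)(s + 2)(s + 3)

Trying the rational-root candidates, s = -2 is a root, giving the factor (s + 2) and quotient 4s² + 3s - 27.
The remaining quadratic factors as (4s - 9)(s + 3).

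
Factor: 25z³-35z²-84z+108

Trying the rational-root candidates, z = 2 is a root, so (z-2) divides it; the quotient is 25z²+15z-54.
The remaining quadratic factors as (5z+9)(5z-6).

(5z+9)(5z-6)(z-2)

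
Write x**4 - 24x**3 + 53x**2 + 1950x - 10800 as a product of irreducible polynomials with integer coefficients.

(x + 9)(x - 10)(x - 15)(x - 8)

Testing divisors of the constant over divisors of the leading coefficient, x = 10 is a root, so (x - 10) divides it; the quotient is x**3 - 14x**2 - 87x + 1080.
Then x = -9 is a root, so (x + 9) divides it; the quotient is x**2 - 23x + 120.
The remaining quadratic factors as (x - 8)(x - 15).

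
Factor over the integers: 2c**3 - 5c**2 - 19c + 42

Among the possible rational roots, c = 7/2 is a root, so (2c - 7) divides it; the quotient is c**2 + c - 6.
The remaining quadratic factors as (c + 3)(c - 2).

(2c - 7)(c + 3)(c - 2)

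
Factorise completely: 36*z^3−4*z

4*z*(3*z+1)*(3*z−1)

Factor out 4*z, leaving 9*z^2−1, which is a difference of two squares.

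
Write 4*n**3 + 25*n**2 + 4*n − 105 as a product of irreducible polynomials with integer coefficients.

(4*n − 7)*(n + 3)*(n + 5)

Testing divisors of the constant over divisors of the leading coefficient, n = −3 is a root, so (n + 3) divides it; the quotient is 4*n**2 + 13*n − 35.
The remaining quadratic factors as (4*n − 7)(n + 5).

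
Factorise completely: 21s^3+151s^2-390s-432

(3s-8)(7s+6)(s+9)

Trying the rational-root candidates, s = 8/3 is a root, so (3s-8) divides it; the quotient is 7s^2+69s+54.
The remaining quadratic factors as (7s+6)(s+9).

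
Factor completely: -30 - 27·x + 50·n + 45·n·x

Group as (45·n·x + 50·n) + (-27·x - 30) = 5·n·(9·x + 10) - 3·(9·x + 10).
Both groups share the factor (9·x + 10).

(5·n - 3)·(9·x + 10)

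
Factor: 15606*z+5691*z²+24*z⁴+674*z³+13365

(4*z+9)*(6*z+11)*(z+15)*(z+9)

Testing divisors of the constant over divisors of the leading coefficient, z = -11/6 is a root, giving the factor (6*z+11) and quotient 4*z³+105*z²+756*z+1215.
Continuing, z = -9 is a root, so (z+9) is a factor; dividing leaves 4*z²+69*z+135.
The remaining quadratic factors as (4*z+9)(z+15).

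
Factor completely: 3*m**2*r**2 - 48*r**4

Every term has a factor of 3*r**2. Then m**2 - 16*r**2 = (m)² − (4*r)².

3*r**2*(m + 4*r)*(m - 4*r)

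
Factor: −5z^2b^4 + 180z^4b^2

5b^2z^2(6z − b)(6z + b)

Factor out 5z^2b^2, leaving 36z^2 − b^2, which is a difference of two squares.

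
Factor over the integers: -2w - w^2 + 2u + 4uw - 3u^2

Group: -3u(u - w) + (w + 2)(u - w); both groups contain (u - w).

-(3u - w - 2)(u - w)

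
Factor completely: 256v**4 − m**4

(4v − m)(4v + m)(16v**2 + m**2)

Write as (16v**2)² − (m**2)², then factor 16v**2 − m**2 once more.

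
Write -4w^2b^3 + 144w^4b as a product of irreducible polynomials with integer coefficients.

Pull out the common factor 4w^2b; 36w^2 - b^2 is a difference of squares.

4bw^2(6w - b)(6w + b)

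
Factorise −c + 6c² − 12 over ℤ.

(2c − 3)(3c + 4)

Need a pair with product 6·(−12) = −72 and sum −1: that's 8 and −9.
Split the middle term: 6c² + 8c − 9c − 12 = 2c(3c + 4) − 3(3c + 4).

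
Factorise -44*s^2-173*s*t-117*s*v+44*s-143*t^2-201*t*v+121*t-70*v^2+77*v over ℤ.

Group: -11*s*(4*s+11*t+7*v) + (-13*t-10*v+11)*(4*s+11*t+7*v); both groups contain (4*s+11*t+7*v).

-(11*s+13*t+10*v-11)*(4*s+11*t+7*v)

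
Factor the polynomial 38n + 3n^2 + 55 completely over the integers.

Need a pair with product 3·55 = 165 and sum 38: that's 5 and 33.
Split the middle term: 3n^2 + 5n + 33n + 55 = n(3n + 5) + 11(3n + 5).

(3n + 5)(n + 11)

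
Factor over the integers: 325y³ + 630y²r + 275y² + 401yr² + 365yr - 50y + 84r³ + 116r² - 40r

Group: 13y(25y² + 35yr + 25y + 12r² + 20r) + (7r - 2)(25y² + 35yr + 25y + 12r² + 20r); both groups contain (25y² + 35yr + 25y + 12r² + 20r), so (13y + 7r - 2) is a factor with cofactor 25y² + 35yr + 25y + 12r² + 20r.
The cofactor groups again: 25y² + 35yr + 25y + 12r² + 20r = 5y(5y + 4r) + (3r + 5)(5y + 4r); both groups contain (5y + 4r), giving (5y + 3r + 5)(5y + 4r).

(5y + 3r + 5)(5y + 4r)(13y + 7r - 2)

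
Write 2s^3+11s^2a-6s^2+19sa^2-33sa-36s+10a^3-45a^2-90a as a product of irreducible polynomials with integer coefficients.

Group: s(2s^2+7sa-12s+5a^2-30a) + (2a+3)(2s^2+7sa-12s+5a^2-30a); both groups contain (2s^2+7sa-12s+5a^2-30a), so (s+2a+3) is a factor with cofactor 2s^2+7sa-12s+5a^2-30a.
The cofactor groups again: 2s^2+7sa-12s+5a^2-30a = s(2s+5a) + (a-6)(2s+5a); both groups contain (2s+5a), giving (s+a-6)(2s+5a).

(s+2a+3)(2s+5a)(s+a-6)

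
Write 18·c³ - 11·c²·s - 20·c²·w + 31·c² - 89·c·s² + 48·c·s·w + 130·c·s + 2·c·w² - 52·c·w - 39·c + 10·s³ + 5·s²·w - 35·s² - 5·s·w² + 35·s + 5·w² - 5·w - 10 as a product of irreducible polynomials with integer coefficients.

(2·c - 5·s + 5)·(9·c - s - w + 2)·(c + 2·s - w - 1)

Group: 9·c·(2·c² - c·s - 2·c·w + 3·c - 10·s² + 5·s·w + 15·s - 5·w - 5) + (-s - w + 2)·(2·c² - c·s - 2·c·w + 3·c - 10·s² + 5·s·w + 15·s - 5·w - 5); both groups contain (2·c² - c·s - 2·c·w + 3·c - 10·s² + 5·s·w + 15·s - 5·w - 5), so (9·c - s - w + 2) is a factor with cofactor 2·c² - c·s - 2·c·w + 3·c - 10·s² + 5·s·w + 15·s - 5·w - 5.
The cofactor groups again: 2·c² - c·s - 2·c·w + 3·c - 10·s² + 5·s·w + 15·s - 5·w - 5 = c·(2·c - 5·s + 5) + (2·s - w - 1)·(2·c - 5·s + 5); both groups contain (2·c - 5·s + 5), giving (c + 2·s - w - 1)·(2·c - 5·s + 5).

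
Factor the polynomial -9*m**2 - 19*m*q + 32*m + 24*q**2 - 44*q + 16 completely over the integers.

-(9*m - 8*q + 4)*(m + 3*q - 4)

Group: -m*(9*m - 8*q + 4) + (-3*q + 4)*(9*m - 8*q + 4); both groups contain (9*m - 8*q + 4).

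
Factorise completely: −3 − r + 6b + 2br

Group as (2br + 6b) + (−r − 3) = 2b(r + 3) − (r + 3).
Both groups share the factor (r + 3).

(2b − 1)(r + 3)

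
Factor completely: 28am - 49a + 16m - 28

Group as (28am - 49a) + (16m - 28) = 7a(4m - 7) + 4(4m - 7).
Both groups share the factor (4m - 7).

(4m - 7)(7a + 4)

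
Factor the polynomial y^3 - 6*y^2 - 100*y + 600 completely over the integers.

Testing divisors of the constant over divisors of the leading coefficient, y = 6 is a root, giving the factor (y - 6) and quotient y^2 - 100.
The remaining quadratic factors as (y + 10)(y - 10).

(y + 10)*(y - 10)*(y - 6)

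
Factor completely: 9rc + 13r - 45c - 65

(9c + 13)(r - 5)

Group as (9rc + 13r) + (-45c - 65) = r(9c + 13) - 5(9c + 13).
Both groups share the factor (9c + 13).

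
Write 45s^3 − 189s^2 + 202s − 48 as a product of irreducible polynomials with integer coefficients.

(3s − 1)(3s − 8)(5s − 6)

Testing divisors of the constant over divisors of the leading coefficient, s = 8/3 is a root, so (3s − 8) divides it; the quotient is 15s^2 − 23s + 6.
The remaining quadratic factors as (3s − 1)(5s − 6).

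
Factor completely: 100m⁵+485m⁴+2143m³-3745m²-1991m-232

By the rational root theorem, m = 8/5 is a root, so (5m-8) divides it; the quotient is 20m⁴+129m³+635m²+267m+29.
Then m = -1/4 is a root, giving the factor (4m+1) and quotient 5m³+31m²+151m+29.
Continuing, m = -1/5 is a root, so (5m+1) divides it; the quotient is m²+6m+29.
The quadratic m²+6m+29 has discriminant -80 < 0 and is irreducible over ℤ.

(4m+1)(5m+1)(5m-8)(m²+6m+29)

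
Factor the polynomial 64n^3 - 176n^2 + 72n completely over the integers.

8n(2n - 1)(4n - 9)

Pull out the common factor 8n, then factor the remaining trinomial.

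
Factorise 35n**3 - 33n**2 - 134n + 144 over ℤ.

(5n - 9)(7n - 8)(n + 2)

Trying the rational-root candidates, n = 8/7 is a root, giving the factor (7n - 8) and quotient 5n**2 + n - 18.
The remaining quadratic factors as (5n - 9)(n + 2).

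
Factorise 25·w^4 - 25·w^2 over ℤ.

25·w^2·(w + 1)·(w - 1)

Factor out 25·w^2 first: what remains is w^2 - 1.
Recognize a difference of squares with the parts w and 1.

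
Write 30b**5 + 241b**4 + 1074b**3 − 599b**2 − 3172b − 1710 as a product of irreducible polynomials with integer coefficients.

By the rational root theorem, b = −5/6 is a root, so (6b + 5) divides it; the quotient is 5b**4 + 36b**3 + 149b**2 − 224b − 342.
Next, b = 9/5 is a root, so (5b − 9) is a factor; dividing leaves b**3 + 9b**2 + 46b + 38.
Next, b = −1 is a root, so (b + 1) divides it; the quotient is b**2 + 8b + 38.
The quadratic b**2 + 8b + 38 has discriminant −88 < 0 and is irreducible over ℤ.

(5b − 9)(6b + 5)(b + 1)(b**2 + 8b + 38)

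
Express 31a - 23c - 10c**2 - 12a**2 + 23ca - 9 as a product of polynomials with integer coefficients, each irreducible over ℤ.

-(2c - 3a + 1)(5c - 4a + 9)

Group: -5c(2c - 3a + 1) + (4a - 9)(2c - 3a + 1); both groups contain (2c - 3a + 1).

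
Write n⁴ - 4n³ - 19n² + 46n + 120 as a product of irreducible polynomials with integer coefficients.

(n + 2)(n + 3)(n - 4)(n - 5)

By the rational root theorem, n = 4 is a root, so (n - 4) divides it; the quotient is n³ - 19n - 30.
Continuing, n = -3 is a root, so (n + 3) divides it; the quotient is n² - 3n - 10.
The remaining quadratic factors as (n - 5)(n + 2).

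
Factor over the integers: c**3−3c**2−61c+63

(c+7)(c−1)(c−9)

Among the possible rational roots, c = 9 is a root, so (c−9) is a factor; dividing leaves c**2+6c−7.
The remaining quadratic factors as (c−1)(c+7).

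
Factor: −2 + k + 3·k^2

Need a pair with product 3·(−2) = −6 and sum 1: that's −2 and 3.
Split the middle term: 3·k^2 − 2·k + 3·k − 2 = k·(3·k − 2) + (3·k − 2).

(3·k − 2)·(k + 1)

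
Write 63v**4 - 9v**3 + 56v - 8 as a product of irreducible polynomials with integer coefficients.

Group as (63v**4 + 56v) + (-9v**3 - 8) = 7v(9v**3 + 8) - (9v**3 + 8).
Both groups share the factor (9v**3 + 8).

(7v - 1)(9v**3 + 8)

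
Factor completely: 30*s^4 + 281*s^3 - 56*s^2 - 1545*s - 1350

Testing divisors of the constant over divisors of the leading coefficient, s = -5/3 is a root, so (3*s + 5) is a factor; dividing leaves 10*s^3 + 77*s^2 - 147*s - 270.
Continuing, s = -6/5 is a root, so (5*s + 6) divides it; the quotient is 2*s^2 + 13*s - 45.
The remaining quadratic factors as (s + 9)(2*s - 5).

(2*s - 5)*(3*s + 5)*(5*s + 6)*(s + 9)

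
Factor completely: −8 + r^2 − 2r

Two integers with product −8 and sum −2 are 2 and −4.

(r + 2)(r − 4)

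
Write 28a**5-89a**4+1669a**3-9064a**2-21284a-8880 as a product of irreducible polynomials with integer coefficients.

(4a+5)(7a+4)(a-6)(a**2+a+74)

Among the possible rational roots, a = -5/4 is a root, so (4a+5) is a factor; dividing leaves 7a**4-31a**3+456a**2-2836a-1776.
Then a = -4/7 is a root, giving the factor (7a+4) and quotient a**3-5a**2+68a-444.
Then a = 6 is a root, giving the factor (a-6) and quotient a**2+a+74.
The quadratic a**2+a+74 has discriminant -295 < 0 and is irreducible over ℤ.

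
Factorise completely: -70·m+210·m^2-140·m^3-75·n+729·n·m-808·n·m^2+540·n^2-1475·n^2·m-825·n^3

-(15·n+14·m)·(5·n+2·m-1)·(11·n+5·m-5)

Group: 15·n·(-55·n^2-47·n·m+36·n-10·m^2+15·m-5) + 14·m·(-55·n^2-47·n·m+36·n-10·m^2+15·m-5); both groups contain (-55·n^2-47·n·m+36·n-10·m^2+15·m-5), so (15·n+14·m) is a factor with cofactor -55·n^2-47·n·m+36·n-10·m^2+15·m-5.
The cofactor groups again: -55·n^2-47·n·m+36·n-10·m^2+15·m-5 = -11·n·(5·n+2·m-1) + (-5·m+5)·(5·n+2·m-1); both groups contain (5·n+2·m-1), giving -(11·n+5·m-5)·(5·n+2·m-1).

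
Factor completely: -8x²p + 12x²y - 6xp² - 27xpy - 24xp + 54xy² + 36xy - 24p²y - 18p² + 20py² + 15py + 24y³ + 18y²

Group: 4x(-2xp + 3xy - 8py - 6p + 12y² + 9y) + (3p + 2y)(-2xp + 3xy - 8py - 6p + 12y² + 9y); both groups contain (-2xp + 3xy - 8py - 6p + 12y² + 9y), so (4x + 3p + 2y) is a factor with cofactor -2xp + 3xy - 8py - 6p + 12y² + 9y.
The cofactor groups again: -2xp + 3xy - 8py - 6p + 12y² + 9y = -2p(x + 4y + 3) + 3y(x + 4y + 3); both groups contain (x + 4y + 3), giving -(2p - 3y)(x + 4y + 3).

-(2p - 3y)(4x + 3p + 2y)(x + 4y + 3)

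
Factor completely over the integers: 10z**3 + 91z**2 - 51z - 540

(2z + 5)(5z - 12)(z + 9)

By the rational root theorem, z = -5/2 is a root, so (2z + 5) divides it; the quotient is 5z**2 + 33z - 108.
The remaining quadratic factors as (5z - 12)(z + 9).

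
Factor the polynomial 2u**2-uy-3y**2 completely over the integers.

Group: u(2u-3y) + y(2u-3y); both groups contain (2u-3y).

(2u-3y)(u+y)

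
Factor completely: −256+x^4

Difference of squares twice: with A = x and B = 4, A⁴ − B⁴ = (A² − B²)(A² + B²), and A² − B² factors again.

(x+4)(x−4)(x^2+16)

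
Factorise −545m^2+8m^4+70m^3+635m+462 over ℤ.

Trying the rational-root candidates, m = −14 is a root, giving the factor (m+14) and quotient 8m^3−42m^2+43m+33.
Next, m = 3 is a root, so (m−3) divides it; the quotient is 8m^2−18m−11.
The remaining quadratic factors as (2m+1)(4m−11).

(2m+1)(4m−11)(m+14)(m−3)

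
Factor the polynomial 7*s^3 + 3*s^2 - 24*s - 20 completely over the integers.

By the rational root theorem, s = -10/7 is a root, so (7*s + 10) divides it; the quotient is s^2 - s - 2.
The remaining quadratic factors as (s + 1)(s - 2).

(7*s + 10)*(s + 1)*(s - 2)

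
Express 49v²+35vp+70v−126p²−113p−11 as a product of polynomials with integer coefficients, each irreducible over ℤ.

(7v−9p−1)(7v+14p+11)

Group: 7v(7v+14p+11) + (−9p−1)(7v+14p+11); both groups contain (7v+14p+11).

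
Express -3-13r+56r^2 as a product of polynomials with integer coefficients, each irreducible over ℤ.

Need a pair with product 56·(-3) = -168 and sum -13: that's -21 and 8.
Split the middle term: 56r^2-21r + 8r-3 = 7r(8r-3) + (8r-3).

(7r+1)(8r-3)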